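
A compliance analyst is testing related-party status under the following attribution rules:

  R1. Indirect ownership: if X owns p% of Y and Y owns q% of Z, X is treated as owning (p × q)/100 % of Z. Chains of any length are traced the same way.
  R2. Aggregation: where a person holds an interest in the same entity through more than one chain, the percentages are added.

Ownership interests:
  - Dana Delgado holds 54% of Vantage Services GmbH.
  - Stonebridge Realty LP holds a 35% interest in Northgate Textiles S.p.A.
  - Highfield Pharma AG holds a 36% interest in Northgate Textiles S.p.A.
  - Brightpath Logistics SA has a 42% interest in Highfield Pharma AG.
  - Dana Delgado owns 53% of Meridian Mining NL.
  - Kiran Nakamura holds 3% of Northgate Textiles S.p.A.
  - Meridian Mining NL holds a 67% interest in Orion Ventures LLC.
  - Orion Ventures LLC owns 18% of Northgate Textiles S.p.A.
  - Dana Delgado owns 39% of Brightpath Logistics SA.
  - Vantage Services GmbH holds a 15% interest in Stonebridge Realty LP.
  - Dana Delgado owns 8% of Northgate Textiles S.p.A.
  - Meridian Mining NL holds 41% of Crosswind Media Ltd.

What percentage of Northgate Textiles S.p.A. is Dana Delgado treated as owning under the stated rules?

Chain via Meridian Mining NL → Orion Ventures LLC (R1): 53% × 67% × 18% = 6.3918% of Northgate Textiles S.p.A.
Chain via Vantage Services GmbH → Stonebridge Realty LP (R1): 54% × 15% × 35% = 2.835% of Northgate Textiles S.p.A.
Chain via Brightpath Logistics SA → Highfield Pharma AG (R1): 39% × 42% × 36% = 5.8968% of Northgate Textiles S.p.A.
Direct interest in Northgate Textiles S.p.A: 8%.
Aggregating (R2): 6.3918% + 2.835% + 5.8968% + 8% = 23.1236%.

23.1236%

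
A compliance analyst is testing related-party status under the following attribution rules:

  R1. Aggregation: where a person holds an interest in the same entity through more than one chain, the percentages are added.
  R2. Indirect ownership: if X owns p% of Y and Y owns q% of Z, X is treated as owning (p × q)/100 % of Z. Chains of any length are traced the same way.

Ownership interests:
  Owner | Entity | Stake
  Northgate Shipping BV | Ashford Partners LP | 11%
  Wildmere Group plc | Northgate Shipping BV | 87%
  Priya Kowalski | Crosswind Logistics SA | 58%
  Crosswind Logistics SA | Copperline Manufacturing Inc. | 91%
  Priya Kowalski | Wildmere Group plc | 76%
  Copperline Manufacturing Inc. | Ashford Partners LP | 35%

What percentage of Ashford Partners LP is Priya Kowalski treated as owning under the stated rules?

25.7462%

Chain via Crosswind Logistics SA → Copperline Manufacturing Inc. (R2): 58% × 91% × 35% = 18.473% of Ashford Partners LP.
Chain via Wildmere Group plc → Northgate Shipping BV (R2): 76% × 87% × 11% = 7.2732% of Ashford Partners LP.
Aggregating (R1): 18.473% + 7.2732% = 25.7462%.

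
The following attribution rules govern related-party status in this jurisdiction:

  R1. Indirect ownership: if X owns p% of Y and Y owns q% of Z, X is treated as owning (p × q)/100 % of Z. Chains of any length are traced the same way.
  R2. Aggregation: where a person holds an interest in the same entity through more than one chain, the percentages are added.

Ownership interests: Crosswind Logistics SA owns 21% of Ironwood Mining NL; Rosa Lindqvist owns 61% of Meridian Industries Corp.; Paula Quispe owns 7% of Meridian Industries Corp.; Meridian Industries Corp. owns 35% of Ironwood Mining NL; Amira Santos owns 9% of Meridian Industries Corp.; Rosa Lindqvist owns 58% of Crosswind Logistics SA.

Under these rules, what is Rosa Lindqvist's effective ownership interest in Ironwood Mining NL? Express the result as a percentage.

Chain via Crosswind Logistics SA (R1): 58% × 21% = 12.18% of Ironwood Mining NL.
Chain via Meridian Industries Corp. (R1): 61% × 35% = 21.35% of Ironwood Mining NL.
Aggregating (R2): 12.18% + 21.35% = 33.53%.

33.53%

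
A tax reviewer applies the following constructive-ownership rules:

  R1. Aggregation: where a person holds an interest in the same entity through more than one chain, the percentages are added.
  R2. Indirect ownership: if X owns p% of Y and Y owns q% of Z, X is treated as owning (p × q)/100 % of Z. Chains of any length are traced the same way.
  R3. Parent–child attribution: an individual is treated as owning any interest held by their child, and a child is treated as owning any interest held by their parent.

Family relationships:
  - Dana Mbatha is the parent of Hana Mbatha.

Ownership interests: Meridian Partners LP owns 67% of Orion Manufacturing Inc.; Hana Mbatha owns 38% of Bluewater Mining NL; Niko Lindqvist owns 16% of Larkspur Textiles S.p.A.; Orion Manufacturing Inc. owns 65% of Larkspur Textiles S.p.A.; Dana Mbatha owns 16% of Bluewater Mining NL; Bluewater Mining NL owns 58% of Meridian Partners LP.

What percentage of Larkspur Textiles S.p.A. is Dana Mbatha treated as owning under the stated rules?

13.63986%

By parent–child attribution (R3), Dana Mbatha is treated as also owning Hana Mbatha's interest in Bluewater Mining NL, giving 16% + 38% = 54%.
Chain via Bluewater Mining NL → Meridian Partners LP → Orion Manufacturing Inc. (R2): 54% × 58% × 67% × 65% = 13.63986% of Larkspur Textiles S.p.A.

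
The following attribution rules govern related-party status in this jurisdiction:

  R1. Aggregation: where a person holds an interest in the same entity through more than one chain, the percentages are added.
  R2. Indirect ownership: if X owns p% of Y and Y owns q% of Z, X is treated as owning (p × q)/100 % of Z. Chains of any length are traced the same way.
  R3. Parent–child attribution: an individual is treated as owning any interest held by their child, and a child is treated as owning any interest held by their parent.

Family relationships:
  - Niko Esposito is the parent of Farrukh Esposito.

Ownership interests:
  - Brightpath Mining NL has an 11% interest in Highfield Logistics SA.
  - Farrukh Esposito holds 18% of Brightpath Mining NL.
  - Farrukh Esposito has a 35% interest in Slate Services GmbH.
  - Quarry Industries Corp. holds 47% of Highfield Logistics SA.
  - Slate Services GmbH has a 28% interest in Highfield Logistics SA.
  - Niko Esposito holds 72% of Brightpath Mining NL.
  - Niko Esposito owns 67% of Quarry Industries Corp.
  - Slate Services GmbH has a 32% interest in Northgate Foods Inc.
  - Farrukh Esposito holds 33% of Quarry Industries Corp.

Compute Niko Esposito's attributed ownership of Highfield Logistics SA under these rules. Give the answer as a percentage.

By parent–child attribution (R3), Niko Esposito is treated as also owning Farrukh Esposito's interest in Brightpath Mining NL, giving 72% + 18% = 90%.
By parent–child attribution (R3), Niko Esposito is treated as also owning Farrukh Esposito's interest in Quarry Industries Corp, giving 67% + 33% = 100%.
By parent–child attribution (R3), Niko Esposito is treated as owning Farrukh Esposito's 35% interest in Slate Services GmbH.
Chain via Brightpath Mining NL (R2): 90% × 11% = 9.9% of Highfield Logistics SA.
Chain via Quarry Industries Corp. (R2): 100% × 47% = 47% of Highfield Logistics SA.
Chain via Slate Services GmbH (R2): 35% × 28% = 9.8% of Highfield Logistics SA.
Aggregating (R1): 9.9% + 47% + 9.8% = 66.7%.

66.7%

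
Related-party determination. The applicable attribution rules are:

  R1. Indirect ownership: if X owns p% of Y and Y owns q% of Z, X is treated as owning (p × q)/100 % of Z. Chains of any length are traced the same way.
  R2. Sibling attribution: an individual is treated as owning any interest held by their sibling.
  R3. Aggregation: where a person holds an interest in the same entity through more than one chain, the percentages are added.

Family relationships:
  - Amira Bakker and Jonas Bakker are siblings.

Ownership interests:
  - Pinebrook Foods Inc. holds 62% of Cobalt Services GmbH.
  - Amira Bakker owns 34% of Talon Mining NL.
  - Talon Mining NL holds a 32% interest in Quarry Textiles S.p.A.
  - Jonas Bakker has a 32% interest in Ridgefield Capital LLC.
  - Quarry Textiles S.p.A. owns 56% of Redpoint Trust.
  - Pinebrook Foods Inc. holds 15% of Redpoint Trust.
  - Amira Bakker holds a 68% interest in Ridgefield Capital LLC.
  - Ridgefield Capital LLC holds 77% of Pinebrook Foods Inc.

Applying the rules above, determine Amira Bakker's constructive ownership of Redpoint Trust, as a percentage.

17.6428%

By sibling attribution (R2), Amira Bakker is treated as also owning Jonas Bakker's interest in Ridgefield Capital LLC, giving 68% + 32% = 100%.
Chain via Ridgefield Capital LLC → Pinebrook Foods Inc. (R1): 100% × 77% × 15% = 11.55% of Redpoint Trust.
Chain via Talon Mining NL → Quarry Textiles S.p.A. (R1): 34% × 32% × 56% = 6.0928% of Redpoint Trust.
Aggregating (R3): 11.55% + 6.0928% = 17.6428%.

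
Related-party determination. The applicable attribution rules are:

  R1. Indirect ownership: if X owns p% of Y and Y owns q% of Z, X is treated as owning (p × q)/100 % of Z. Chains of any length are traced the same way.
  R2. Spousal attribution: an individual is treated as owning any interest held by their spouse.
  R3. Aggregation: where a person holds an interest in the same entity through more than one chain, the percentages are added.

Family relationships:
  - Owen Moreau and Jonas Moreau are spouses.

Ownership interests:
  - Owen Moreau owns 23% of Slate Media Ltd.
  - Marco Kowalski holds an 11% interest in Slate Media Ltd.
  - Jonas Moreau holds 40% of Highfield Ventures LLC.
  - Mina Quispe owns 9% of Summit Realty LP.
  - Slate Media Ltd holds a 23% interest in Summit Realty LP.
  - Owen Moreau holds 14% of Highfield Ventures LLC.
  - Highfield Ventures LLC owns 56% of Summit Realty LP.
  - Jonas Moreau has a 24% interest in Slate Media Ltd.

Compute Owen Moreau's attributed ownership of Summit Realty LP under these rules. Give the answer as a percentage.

41.05%

By spousal attribution (R2), Owen Moreau is treated as also owning Jonas Moreau's interest in Highfield Ventures LLC, giving 14% + 40% = 54%.
By spousal attribution (R2), Owen Moreau is treated as also owning Jonas Moreau's interest in Slate Media Ltd, giving 23% + 24% = 47%.
Chain via Highfield Ventures LLC (R1): 54% × 56% = 30.24% of Summit Realty LP.
Chain via Slate Media Ltd (R1): 47% × 23% = 10.81% of Summit Realty LP.
Aggregating (R3): 30.24% + 10.81% = 41.05%.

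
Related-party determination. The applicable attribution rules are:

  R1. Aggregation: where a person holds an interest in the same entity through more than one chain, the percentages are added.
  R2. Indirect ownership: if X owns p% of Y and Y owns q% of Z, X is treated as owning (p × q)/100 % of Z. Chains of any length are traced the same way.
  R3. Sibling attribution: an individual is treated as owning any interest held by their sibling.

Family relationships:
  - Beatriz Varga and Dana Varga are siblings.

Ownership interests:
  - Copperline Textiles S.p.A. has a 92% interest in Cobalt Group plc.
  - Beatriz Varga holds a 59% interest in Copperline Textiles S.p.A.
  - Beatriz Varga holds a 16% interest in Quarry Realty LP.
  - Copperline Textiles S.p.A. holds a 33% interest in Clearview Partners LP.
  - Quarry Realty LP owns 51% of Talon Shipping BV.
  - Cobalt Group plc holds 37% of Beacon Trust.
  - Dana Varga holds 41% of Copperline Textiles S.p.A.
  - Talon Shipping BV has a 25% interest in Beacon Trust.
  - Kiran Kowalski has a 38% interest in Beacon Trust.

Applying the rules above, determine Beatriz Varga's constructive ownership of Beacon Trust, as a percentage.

36.08%

By sibling attribution (R3), Beatriz Varga is treated as also owning Dana Varga's interest in Copperline Textiles S.p.A, giving 59% + 41% = 100%.
Chain via Quarry Realty LP → Talon Shipping BV (R2): 16% × 51% × 25% = 2.04% of Beacon Trust.
Chain via Copperline Textiles S.p.A. → Cobalt Group plc (R2): 100% × 92% × 37% = 34.04% of Beacon Trust.
Aggregating (R1): 2.04% + 34.04% = 36.08%.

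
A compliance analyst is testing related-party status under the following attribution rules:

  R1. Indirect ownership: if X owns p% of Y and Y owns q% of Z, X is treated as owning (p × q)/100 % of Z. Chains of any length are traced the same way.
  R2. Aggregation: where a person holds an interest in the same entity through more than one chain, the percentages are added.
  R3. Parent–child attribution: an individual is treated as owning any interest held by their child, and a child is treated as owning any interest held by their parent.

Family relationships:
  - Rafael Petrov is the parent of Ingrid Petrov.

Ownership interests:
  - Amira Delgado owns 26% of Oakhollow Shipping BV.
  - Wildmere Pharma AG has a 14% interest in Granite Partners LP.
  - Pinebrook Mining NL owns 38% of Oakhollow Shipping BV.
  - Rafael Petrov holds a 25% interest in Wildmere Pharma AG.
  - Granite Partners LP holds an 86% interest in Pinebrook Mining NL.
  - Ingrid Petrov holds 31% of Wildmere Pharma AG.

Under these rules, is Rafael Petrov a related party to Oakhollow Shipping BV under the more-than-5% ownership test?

No

By parent–child attribution (R3), Rafael Petrov is treated as also owning Ingrid Petrov's interest in Wildmere Pharma AG, giving 25% + 31% = 56%.
Chain via Wildmere Pharma AG → Granite Partners LP → Pinebrook Mining NL (R1): 56% × 14% × 86% × 38% = 2.562112% of Oakhollow Shipping BV.
2.562112% does not exceed the 5% threshold, so Rafael is not a related party to Oakhollow Shipping BV.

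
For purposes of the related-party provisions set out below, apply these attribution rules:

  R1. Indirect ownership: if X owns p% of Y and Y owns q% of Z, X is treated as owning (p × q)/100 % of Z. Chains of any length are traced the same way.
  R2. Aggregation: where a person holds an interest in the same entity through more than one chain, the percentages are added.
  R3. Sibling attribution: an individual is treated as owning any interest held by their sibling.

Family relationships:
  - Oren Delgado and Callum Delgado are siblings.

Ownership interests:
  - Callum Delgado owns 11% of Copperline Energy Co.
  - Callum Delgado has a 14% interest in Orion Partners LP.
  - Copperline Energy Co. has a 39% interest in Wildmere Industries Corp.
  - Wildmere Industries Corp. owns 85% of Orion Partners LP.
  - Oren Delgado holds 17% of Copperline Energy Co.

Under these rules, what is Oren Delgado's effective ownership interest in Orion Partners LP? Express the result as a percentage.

23.282%

By sibling attribution (R3), Oren Delgado is treated as also owning Callum Delgado's interest in Copperline Energy Co, giving 17% + 11% = 28%.
By sibling attribution (R3), Oren Delgado is treated as owning Callum Delgado's 14% interest in Orion Partners LP.
Chain via Copperline Energy Co. → Wildmere Industries Corp. (R1): 28% × 39% × 85% = 9.282% of Orion Partners LP.
Direct interest in Orion Partners LP: 14%.
Aggregating (R2): 9.282% + 14% = 23.282%.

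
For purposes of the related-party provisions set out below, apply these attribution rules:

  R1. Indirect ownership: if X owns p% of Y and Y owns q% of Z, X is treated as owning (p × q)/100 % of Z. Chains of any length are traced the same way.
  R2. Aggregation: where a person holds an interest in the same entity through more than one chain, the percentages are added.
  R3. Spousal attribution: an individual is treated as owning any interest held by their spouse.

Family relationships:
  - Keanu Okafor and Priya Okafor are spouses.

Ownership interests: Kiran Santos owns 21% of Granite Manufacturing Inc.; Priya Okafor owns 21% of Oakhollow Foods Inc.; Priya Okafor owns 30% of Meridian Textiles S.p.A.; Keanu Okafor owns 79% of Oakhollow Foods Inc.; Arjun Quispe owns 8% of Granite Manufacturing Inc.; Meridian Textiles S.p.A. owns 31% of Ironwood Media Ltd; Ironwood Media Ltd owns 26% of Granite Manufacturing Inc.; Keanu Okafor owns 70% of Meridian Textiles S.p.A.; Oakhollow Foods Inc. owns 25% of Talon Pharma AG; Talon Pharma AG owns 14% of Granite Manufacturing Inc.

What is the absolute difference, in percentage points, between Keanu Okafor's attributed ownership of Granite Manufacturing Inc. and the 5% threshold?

By spousal attribution (R3), Keanu Okafor is treated as also owning Priya Okafor's interest in Meridian Textiles S.p.A, giving 70% + 30% = 100%.
By spousal attribution (R3), Keanu Okafor is treated as also owning Priya Okafor's interest in Oakhollow Foods Inc, giving 79% + 21% = 100%.
Chain via Meridian Textiles S.p.A. → Ironwood Media Ltd (R1): 100% × 31% × 26% = 8.06% of Granite Manufacturing Inc.
Chain via Oakhollow Foods Inc. → Talon Pharma AG (R1): 100% × 25% × 14% = 3.5% of Granite Manufacturing Inc.
Aggregating (R2): 8.06% + 3.5% = 11.56%.
11.56% exceeds the 5% threshold by 6.56 percentage points.

6.56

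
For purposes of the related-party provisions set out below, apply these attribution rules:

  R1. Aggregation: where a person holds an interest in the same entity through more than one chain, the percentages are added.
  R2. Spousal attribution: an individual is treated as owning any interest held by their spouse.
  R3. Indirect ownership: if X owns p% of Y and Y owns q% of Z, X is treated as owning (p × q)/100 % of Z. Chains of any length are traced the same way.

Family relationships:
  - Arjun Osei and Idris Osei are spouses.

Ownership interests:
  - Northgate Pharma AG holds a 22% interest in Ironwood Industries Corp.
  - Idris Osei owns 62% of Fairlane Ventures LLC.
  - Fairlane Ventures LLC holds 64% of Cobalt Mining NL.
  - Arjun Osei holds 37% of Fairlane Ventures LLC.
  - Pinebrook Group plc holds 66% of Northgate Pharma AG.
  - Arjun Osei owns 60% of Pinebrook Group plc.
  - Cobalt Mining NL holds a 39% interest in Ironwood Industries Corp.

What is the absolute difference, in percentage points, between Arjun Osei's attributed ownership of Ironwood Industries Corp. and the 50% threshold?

16.5776

By spousal attribution (R2), Arjun Osei is treated as also owning Idris Osei's interest in Fairlane Ventures LLC, giving 37% + 62% = 99%.
Chain via Fairlane Ventures LLC → Cobalt Mining NL (R3): 99% × 64% × 39% = 24.7104% of Ironwood Industries Corp.
Chain via Pinebrook Group plc → Northgate Pharma AG (R3): 60% × 66% × 22% = 8.712% of Ironwood Industries Corp.
Aggregating (R1): 24.7104% + 8.712% = 33.4224%.
33.4224% falls short of the 50% threshold by 16.5776 percentage points.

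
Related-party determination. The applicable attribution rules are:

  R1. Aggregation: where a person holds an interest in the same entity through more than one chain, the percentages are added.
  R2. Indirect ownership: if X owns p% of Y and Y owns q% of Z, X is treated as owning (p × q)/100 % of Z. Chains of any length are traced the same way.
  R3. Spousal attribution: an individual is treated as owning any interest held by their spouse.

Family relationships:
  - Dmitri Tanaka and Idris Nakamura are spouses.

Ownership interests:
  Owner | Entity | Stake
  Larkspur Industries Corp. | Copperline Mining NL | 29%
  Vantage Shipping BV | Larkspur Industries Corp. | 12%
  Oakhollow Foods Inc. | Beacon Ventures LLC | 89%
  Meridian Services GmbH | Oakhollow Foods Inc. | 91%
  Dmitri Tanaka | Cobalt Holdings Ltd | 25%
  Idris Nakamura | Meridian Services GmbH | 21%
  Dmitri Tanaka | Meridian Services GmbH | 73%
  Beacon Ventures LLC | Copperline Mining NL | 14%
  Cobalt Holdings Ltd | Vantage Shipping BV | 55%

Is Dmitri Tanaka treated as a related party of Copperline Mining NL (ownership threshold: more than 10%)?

Yes

By spousal attribution (R3), Dmitri Tanaka is treated as also owning Idris Nakamura's interest in Meridian Services GmbH, giving 73% + 21% = 94%.
Chain via Cobalt Holdings Ltd → Vantage Shipping BV → Larkspur Industries Corp. (R2): 25% × 55% × 12% × 29% = 0.4785% of Copperline Mining NL.
Chain via Meridian Services GmbH → Oakhollow Foods Inc. → Beacon Ventures LLC (R2): 94% × 91% × 89% × 14% = 10.658284% of Copperline Mining NL.
Aggregating (R1): 0.4785% + 10.658284% = 11.136784%.
11.136784% exceeds the 10% threshold, so Dmitri is a related party to Copperline Mining NL.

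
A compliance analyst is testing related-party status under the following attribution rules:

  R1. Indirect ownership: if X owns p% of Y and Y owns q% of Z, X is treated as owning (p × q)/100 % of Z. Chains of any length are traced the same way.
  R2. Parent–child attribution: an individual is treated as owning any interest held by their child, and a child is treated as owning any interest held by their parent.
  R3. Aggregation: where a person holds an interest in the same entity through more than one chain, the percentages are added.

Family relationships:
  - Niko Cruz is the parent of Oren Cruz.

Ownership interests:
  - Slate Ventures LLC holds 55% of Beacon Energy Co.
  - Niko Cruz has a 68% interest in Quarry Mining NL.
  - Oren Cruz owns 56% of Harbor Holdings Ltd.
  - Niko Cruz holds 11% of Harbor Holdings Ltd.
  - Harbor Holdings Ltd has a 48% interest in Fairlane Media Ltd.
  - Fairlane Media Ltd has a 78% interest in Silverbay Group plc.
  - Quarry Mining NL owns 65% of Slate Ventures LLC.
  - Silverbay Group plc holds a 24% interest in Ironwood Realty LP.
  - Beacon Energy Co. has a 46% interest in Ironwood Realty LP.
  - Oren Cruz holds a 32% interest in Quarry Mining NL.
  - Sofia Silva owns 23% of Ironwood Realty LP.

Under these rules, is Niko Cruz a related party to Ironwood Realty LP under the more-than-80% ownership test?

By parent–child attribution (R2), Niko Cruz is treated as also owning Oren Cruz's interest in Harbor Holdings Ltd, giving 11% + 56% = 67%.
By parent–child attribution (R2), Niko Cruz is treated as also owning Oren Cruz's interest in Quarry Mining NL, giving 68% + 32% = 100%.
Chain via Harbor Holdings Ltd → Fairlane Media Ltd → Silverbay Group plc (R1): 67% × 48% × 78% × 24% = 6.020352% of Ironwood Realty LP.
Chain via Quarry Mining NL → Slate Ventures LLC → Beacon Energy Co. (R1): 100% × 65% × 55% × 46% = 16.445% of Ironwood Realty LP.
Aggregating (R3): 6.020352% + 16.445% = 22.465352%.
22.465352% does not exceed the 80% threshold, so Niko is not a related party to Ironwood Realty LP.

No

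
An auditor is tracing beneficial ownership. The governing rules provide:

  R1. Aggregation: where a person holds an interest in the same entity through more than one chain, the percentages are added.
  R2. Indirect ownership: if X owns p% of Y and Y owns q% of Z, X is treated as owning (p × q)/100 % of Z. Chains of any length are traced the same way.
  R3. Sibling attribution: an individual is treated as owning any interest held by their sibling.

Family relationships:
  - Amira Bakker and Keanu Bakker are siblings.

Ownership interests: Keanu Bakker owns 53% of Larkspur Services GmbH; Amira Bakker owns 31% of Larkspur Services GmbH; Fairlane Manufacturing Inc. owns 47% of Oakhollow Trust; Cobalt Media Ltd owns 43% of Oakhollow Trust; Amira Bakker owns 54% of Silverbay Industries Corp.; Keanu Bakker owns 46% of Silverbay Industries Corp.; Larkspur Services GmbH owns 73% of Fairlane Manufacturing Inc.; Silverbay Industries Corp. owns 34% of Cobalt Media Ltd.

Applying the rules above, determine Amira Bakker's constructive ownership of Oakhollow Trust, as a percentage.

43.4404%

By sibling attribution (R3), Amira Bakker is treated as also owning Keanu Bakker's interest in Silverbay Industries Corp, giving 54% + 46% = 100%.
By sibling attribution (R3), Amira Bakker is treated as also owning Keanu Bakker's interest in Larkspur Services GmbH, giving 31% + 53% = 84%.
Chain via Silverbay Industries Corp. → Cobalt Media Ltd (R2): 100% × 34% × 43% = 14.62% of Oakhollow Trust.
Chain via Larkspur Services GmbH → Fairlane Manufacturing Inc. (R2): 84% × 73% × 47% = 28.8204% of Oakhollow Trust.
Aggregating (R1): 14.62% + 28.8204% = 43.4404%.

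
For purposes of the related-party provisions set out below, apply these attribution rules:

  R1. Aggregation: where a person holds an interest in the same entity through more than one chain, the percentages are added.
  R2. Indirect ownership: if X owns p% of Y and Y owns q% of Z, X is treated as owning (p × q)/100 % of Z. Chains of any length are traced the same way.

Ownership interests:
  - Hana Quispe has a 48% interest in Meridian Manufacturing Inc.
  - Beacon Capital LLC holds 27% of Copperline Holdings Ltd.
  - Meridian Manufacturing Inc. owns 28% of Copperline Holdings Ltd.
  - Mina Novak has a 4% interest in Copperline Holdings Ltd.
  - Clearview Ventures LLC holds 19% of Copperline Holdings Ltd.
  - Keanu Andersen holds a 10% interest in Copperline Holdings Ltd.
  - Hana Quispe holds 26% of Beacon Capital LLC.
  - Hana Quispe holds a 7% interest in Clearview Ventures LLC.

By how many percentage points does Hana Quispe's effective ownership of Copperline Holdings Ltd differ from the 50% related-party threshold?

Chain via Clearview Ventures LLC (R2): 7% × 19% = 1.33% of Copperline Holdings Ltd.
Chain via Meridian Manufacturing Inc. (R2): 48% × 28% = 13.44% of Copperline Holdings Ltd.
Chain via Beacon Capital LLC (R2): 26% × 27% = 7.02% of Copperline Holdings Ltd.
Aggregating (R1): 1.33% + 13.44% + 7.02% = 21.79%.
21.79% falls short of the 50% threshold by 28.21 percentage points.

28.21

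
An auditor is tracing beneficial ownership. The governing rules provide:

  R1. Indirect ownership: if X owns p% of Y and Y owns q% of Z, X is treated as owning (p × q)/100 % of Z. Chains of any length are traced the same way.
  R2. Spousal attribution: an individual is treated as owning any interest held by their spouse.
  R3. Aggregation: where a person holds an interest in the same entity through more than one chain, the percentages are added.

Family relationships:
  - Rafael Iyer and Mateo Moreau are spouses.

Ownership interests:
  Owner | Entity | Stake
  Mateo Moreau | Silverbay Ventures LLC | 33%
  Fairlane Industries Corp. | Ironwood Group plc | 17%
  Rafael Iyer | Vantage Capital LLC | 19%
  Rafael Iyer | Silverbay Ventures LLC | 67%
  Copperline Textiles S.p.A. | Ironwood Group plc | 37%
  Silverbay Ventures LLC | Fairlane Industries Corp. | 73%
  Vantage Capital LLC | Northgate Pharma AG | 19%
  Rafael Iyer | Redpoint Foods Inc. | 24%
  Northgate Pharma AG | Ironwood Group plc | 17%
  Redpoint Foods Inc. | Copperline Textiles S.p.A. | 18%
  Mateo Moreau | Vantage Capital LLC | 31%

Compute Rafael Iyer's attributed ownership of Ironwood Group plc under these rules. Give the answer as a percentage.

15.6234%

By spousal attribution (R2), Rafael Iyer is treated as also owning Mateo Moreau's interest in Silverbay Ventures LLC, giving 67% + 33% = 100%.
By spousal attribution (R2), Rafael Iyer is treated as also owning Mateo Moreau's interest in Vantage Capital LLC, giving 19% + 31% = 50%.
Chain via Silverbay Ventures LLC → Fairlane Industries Corp. (R1): 100% × 73% × 17% = 12.41% of Ironwood Group plc.
Chain via Redpoint Foods Inc. → Copperline Textiles S.p.A. (R1): 24% × 18% × 37% = 1.5984% of Ironwood Group plc.
Chain via Vantage Capital LLC → Northgate Pharma AG (R1): 50% × 19% × 17% = 1.615% of Ironwood Group plc.
Aggregating (R3): 12.41% + 1.5984% + 1.615% = 15.6234%.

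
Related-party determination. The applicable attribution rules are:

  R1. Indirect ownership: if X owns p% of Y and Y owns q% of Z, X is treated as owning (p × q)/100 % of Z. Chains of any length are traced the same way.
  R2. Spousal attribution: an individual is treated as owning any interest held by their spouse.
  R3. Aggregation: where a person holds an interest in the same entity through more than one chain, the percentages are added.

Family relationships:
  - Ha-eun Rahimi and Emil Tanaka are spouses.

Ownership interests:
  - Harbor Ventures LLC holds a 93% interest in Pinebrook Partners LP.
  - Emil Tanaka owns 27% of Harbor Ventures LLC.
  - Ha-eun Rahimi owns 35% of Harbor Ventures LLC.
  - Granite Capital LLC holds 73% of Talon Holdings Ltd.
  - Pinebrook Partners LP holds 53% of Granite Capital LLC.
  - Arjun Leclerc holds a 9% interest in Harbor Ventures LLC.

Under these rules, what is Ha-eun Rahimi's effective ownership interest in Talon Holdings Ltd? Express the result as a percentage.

22.308654%

By spousal attribution (R2), Ha-eun Rahimi is treated as also owning Emil Tanaka's interest in Harbor Ventures LLC, giving 35% + 27% = 62%.
Chain via Harbor Ventures LLC → Pinebrook Partners LP → Granite Capital LLC (R1): 62% × 93% × 53% × 73% = 22.308654% of Talon Holdings Ltd.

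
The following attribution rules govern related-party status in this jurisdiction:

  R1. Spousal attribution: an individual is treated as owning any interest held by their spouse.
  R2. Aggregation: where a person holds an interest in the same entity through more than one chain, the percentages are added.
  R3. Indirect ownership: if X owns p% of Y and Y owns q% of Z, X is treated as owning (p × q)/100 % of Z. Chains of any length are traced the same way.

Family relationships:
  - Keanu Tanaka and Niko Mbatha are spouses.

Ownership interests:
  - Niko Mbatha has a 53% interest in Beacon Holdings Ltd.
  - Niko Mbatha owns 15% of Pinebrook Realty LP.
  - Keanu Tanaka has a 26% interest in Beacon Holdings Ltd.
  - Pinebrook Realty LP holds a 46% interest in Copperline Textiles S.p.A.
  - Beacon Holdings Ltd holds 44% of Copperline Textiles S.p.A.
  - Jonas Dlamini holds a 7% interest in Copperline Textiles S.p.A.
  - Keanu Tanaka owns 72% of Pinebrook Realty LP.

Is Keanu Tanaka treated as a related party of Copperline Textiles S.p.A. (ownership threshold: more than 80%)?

By spousal attribution (R1), Keanu Tanaka is treated as also owning Niko Mbatha's interest in Beacon Holdings Ltd, giving 26% + 53% = 79%.
By spousal attribution (R1), Keanu Tanaka is treated as also owning Niko Mbatha's interest in Pinebrook Realty LP, giving 72% + 15% = 87%.
Chain via Beacon Holdings Ltd (R3): 79% × 44% = 34.76% of Copperline Textiles S.p.A.
Chain via Pinebrook Realty LP (R3): 87% × 46% = 40.02% of Copperline Textiles S.p.A.
Aggregating (R2): 34.76% + 40.02% = 74.78%.
74.78% does not exceed the 80% threshold, so Keanu is not a related party to Copperline Textiles S.p.A.

No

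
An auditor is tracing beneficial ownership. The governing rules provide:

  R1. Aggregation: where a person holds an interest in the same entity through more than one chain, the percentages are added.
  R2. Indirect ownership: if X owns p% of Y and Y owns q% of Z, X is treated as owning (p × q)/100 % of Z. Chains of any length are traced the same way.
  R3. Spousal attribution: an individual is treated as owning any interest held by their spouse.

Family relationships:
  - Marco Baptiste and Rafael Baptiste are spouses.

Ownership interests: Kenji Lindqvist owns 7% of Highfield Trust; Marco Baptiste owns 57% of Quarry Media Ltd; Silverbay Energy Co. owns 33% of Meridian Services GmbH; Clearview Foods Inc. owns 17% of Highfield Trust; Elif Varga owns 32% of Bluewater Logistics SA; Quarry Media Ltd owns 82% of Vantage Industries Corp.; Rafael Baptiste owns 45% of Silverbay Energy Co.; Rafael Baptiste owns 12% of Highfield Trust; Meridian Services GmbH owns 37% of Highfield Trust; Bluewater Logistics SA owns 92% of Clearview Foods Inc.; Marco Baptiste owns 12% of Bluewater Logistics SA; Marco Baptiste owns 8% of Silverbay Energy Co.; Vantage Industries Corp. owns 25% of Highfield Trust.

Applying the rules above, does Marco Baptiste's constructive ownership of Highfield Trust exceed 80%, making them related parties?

By spousal attribution (R3), Marco Baptiste is treated as also owning Rafael Baptiste's interest in Silverbay Energy Co, giving 8% + 45% = 53%.
By spousal attribution (R3), Marco Baptiste is treated as owning Rafael Baptiste's 12% interest in Highfield Trust.
Chain via Bluewater Logistics SA → Clearview Foods Inc. (R2): 12% × 92% × 17% = 1.8768% of Highfield Trust.
Chain via Silverbay Energy Co. → Meridian Services GmbH (R2): 53% × 33% × 37% = 6.4713% of Highfield Trust.
Chain via Quarry Media Ltd → Vantage Industries Corp. (R2): 57% × 82% × 25% = 11.685% of Highfield Trust.
Direct interest in Highfield Trust: 12%.
Aggregating (R1): 1.8768% + 6.4713% + 11.685% + 12% = 32.0331%.
32.0331% does not exceed the 80% threshold, so Marco is not a related party to Highfield Trust.

No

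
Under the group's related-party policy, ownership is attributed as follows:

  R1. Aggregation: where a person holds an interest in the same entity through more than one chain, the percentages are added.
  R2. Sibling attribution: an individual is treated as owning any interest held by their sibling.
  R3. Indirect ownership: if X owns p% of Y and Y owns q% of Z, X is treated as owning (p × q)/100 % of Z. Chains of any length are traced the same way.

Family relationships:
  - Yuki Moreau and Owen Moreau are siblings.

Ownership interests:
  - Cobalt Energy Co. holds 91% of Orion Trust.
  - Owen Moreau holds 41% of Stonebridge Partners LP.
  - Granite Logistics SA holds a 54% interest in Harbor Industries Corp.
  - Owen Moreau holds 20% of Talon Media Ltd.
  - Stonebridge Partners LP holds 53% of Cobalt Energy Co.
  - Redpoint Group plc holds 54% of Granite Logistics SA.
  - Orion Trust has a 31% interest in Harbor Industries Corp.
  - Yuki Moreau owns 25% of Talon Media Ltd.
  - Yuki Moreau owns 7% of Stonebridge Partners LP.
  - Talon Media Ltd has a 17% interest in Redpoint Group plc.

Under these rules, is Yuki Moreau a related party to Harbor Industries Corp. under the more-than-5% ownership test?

By sibling attribution (R2), Yuki Moreau is treated as also owning Owen Moreau's interest in Stonebridge Partners LP, giving 7% + 41% = 48%.
By sibling attribution (R2), Yuki Moreau is treated as also owning Owen Moreau's interest in Talon Media Ltd, giving 25% + 20% = 45%.
Chain via Stonebridge Partners LP → Cobalt Energy Co. → Orion Trust (R3): 48% × 53% × 91% × 31% = 7.176624% of Harbor Industries Corp.
Chain via Talon Media Ltd → Redpoint Group plc → Granite Logistics SA (R3): 45% × 17% × 54% × 54% = 2.23074% of Harbor Industries Corp.
Aggregating (R1): 7.176624% + 2.23074% = 9.407364%.
9.407364% exceeds the 5% threshold, so Yuki is a related party to Harbor Industries Corp.

Yes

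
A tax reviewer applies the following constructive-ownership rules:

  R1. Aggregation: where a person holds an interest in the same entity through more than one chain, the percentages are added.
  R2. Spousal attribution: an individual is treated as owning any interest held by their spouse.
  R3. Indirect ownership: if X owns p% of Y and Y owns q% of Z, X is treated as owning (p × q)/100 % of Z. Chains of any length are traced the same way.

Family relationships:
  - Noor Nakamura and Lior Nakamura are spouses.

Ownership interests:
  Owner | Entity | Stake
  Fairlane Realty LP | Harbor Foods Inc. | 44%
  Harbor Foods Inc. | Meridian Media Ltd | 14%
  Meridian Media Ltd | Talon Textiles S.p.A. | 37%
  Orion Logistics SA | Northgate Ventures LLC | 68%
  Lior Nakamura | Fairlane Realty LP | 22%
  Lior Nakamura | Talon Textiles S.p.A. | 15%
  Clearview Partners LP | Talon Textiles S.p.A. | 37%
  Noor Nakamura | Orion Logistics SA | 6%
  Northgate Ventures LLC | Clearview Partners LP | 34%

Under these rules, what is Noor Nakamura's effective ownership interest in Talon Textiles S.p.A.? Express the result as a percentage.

16.014688%

By spousal attribution (R2), Noor Nakamura is treated as owning Lior Nakamura's 22% interest in Fairlane Realty LP.
By spousal attribution (R2), Noor Nakamura is treated as owning Lior Nakamura's 15% interest in Talon Textiles S.p.A.
Chain via Orion Logistics SA → Northgate Ventures LLC → Clearview Partners LP (R3): 6% × 68% × 34% × 37% = 0.513264% of Talon Textiles S.p.A.
Chain via Fairlane Realty LP → Harbor Foods Inc. → Meridian Media Ltd (R3): 22% × 44% × 14% × 37% = 0.501424% of Talon Textiles S.p.A.
Direct interest in Talon Textiles S.p.A: 15%.
Aggregating (R1): 0.513264% + 0.501424% + 15% = 16.014688%.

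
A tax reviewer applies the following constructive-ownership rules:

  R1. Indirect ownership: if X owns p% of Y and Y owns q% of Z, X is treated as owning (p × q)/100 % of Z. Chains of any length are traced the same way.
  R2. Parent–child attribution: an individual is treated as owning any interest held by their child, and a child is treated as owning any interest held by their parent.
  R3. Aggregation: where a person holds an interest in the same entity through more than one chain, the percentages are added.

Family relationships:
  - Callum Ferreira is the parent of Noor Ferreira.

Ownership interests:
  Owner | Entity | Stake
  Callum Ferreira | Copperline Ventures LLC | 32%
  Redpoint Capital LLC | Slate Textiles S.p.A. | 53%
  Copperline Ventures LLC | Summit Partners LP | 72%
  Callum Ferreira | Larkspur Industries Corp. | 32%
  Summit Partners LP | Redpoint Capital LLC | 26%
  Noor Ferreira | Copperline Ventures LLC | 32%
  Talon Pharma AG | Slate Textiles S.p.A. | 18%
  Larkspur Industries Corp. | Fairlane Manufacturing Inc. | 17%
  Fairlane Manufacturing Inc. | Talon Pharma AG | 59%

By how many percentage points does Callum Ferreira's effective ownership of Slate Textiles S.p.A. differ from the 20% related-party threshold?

13.072448

By parent–child attribution (R2), Callum Ferreira is treated as also owning Noor Ferreira's interest in Copperline Ventures LLC, giving 32% + 32% = 64%.
Chain via Larkspur Industries Corp. → Fairlane Manufacturing Inc. → Talon Pharma AG (R1): 32% × 17% × 59% × 18% = 0.577728% of Slate Textiles S.p.A.
Chain via Copperline Ventures LLC → Summit Partners LP → Redpoint Capital LLC (R1): 64% × 72% × 26% × 53% = 6.349824% of Slate Textiles S.p.A.
Aggregating (R3): 0.577728% + 6.349824% = 6.927552%.
6.927552% falls short of the 20% threshold by 13.072448 percentage points.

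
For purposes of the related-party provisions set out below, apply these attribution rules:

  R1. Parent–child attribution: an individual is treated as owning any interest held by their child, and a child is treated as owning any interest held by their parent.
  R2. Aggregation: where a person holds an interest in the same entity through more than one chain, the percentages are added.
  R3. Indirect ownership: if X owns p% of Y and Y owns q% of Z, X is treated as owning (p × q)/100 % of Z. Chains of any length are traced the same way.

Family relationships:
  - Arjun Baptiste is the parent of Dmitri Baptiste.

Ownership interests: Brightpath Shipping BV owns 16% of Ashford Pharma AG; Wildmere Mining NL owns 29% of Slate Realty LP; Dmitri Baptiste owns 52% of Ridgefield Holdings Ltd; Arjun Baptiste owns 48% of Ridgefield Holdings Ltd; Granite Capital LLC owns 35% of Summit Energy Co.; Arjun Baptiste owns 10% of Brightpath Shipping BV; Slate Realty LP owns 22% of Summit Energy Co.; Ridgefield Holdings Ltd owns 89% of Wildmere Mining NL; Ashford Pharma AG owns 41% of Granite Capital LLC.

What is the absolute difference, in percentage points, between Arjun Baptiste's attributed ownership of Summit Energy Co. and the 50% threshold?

By parent–child attribution (R1), Arjun Baptiste is treated as also owning Dmitri Baptiste's interest in Ridgefield Holdings Ltd, giving 48% + 52% = 100%.
Chain via Brightpath Shipping BV → Ashford Pharma AG → Granite Capital LLC (R3): 10% × 16% × 41% × 35% = 0.2296% of Summit Energy Co.
Chain via Ridgefield Holdings Ltd → Wildmere Mining NL → Slate Realty LP (R3): 100% × 89% × 29% × 22% = 5.6782% of Summit Energy Co.
Aggregating (R2): 0.2296% + 5.6782% = 5.9078%.
5.9078% falls short of the 50% threshold by 44.0922 percentage points.

44.0922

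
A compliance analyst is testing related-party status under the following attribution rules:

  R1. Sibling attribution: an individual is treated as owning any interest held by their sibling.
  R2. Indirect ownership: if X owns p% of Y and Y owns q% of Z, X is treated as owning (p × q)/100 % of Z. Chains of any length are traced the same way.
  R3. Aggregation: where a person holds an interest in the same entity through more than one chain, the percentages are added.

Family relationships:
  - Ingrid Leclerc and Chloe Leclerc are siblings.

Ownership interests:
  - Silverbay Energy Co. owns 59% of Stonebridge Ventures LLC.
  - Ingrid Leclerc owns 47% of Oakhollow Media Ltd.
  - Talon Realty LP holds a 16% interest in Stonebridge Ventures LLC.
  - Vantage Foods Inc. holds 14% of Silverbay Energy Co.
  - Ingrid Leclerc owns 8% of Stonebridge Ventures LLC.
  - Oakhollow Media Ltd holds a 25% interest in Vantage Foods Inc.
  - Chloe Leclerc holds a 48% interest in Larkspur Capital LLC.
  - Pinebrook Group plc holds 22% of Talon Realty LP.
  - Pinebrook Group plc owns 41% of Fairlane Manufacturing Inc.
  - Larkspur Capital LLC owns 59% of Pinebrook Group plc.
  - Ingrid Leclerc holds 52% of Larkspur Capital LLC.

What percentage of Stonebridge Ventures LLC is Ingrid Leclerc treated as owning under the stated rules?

11.04735%

By sibling attribution (R1), Ingrid Leclerc is treated as also owning Chloe Leclerc's interest in Larkspur Capital LLC, giving 52% + 48% = 100%.
Chain via Oakhollow Media Ltd → Vantage Foods Inc. → Silverbay Energy Co. (R2): 47% × 25% × 14% × 59% = 0.97055% of Stonebridge Ventures LLC.
Chain via Larkspur Capital LLC → Pinebrook Group plc → Talon Realty LP (R2): 100% × 59% × 22% × 16% = 2.0768% of Stonebridge Ventures LLC.
Direct interest in Stonebridge Ventures LLC: 8%.
Aggregating (R3): 0.97055% + 2.0768% + 8% = 11.04735%.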